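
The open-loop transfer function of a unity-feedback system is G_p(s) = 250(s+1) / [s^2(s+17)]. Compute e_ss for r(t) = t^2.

0.136

The open loop has two poles at the origin → type 2 system.
K_a = lim_{s→0} s^2·G_p(s) = 250·1 / (17) = 250/17.
r(t) = t^2 gives R(s) = 2/s^3.
e_ss = 2/K_a = 2/(250/17) = 0.136.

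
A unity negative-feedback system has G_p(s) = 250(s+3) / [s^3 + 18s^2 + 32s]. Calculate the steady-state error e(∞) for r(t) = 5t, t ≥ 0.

16/75

Factoring s from the denominator leaves a polynomial with constant term 32, so the system is type 1.
K_v = lim_{s→0} s·G_p(s) = 250·3 / 32 = 23.4375.
e_ss = 5/K_v = 5/23.4375 = 16/75.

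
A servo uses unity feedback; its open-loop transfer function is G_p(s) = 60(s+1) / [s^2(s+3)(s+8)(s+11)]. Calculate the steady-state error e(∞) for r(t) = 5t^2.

44

G_p(s) has two factors of s in the denominator, so the system is type 2.
K_a = lim_{s→0} s^2·G_p(s) = 60·1 / (3·8·11) = 5/22.
r(t) = 5t^2 gives R(s) = 10/s^3.
e_ss = 10/K_a = 10/(5/22) = 44.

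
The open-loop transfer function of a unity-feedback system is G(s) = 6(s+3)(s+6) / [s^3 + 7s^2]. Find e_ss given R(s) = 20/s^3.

35/27

Lowest-order denominator term is 7s^2, so the open loop has 2 poles at the origin → type 2 system.
K_a = lim_{s→0} s^2·G(s) = 6·3·6 / 7 = 108/7.
r(t) = 10t^2 gives R(s) = 20/s^3.
e_ss = 20/K_a = 20/(108/7) = 35/27.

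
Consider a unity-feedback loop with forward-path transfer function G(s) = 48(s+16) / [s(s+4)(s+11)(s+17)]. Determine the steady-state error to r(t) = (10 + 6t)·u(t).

One free integrator in G(s): this is a type 1 system. Treating each term separately:
  • 10: tracked with zero error.
  • 6t: e_ss = 6/K_v with K_v=192/187 → 187/32.
Total e_ss = 187/32.

187/32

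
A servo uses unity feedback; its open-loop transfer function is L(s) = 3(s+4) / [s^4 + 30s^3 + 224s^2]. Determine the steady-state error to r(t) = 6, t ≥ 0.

Factoring s^2 from the denominator leaves a polynomial with constant term 224, so the system is type 2.
A type-2 system has K_p = ∞, so it tracks a step input with zero steady-state error.

0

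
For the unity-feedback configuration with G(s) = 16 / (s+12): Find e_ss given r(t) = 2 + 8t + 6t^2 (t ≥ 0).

The open loop has no poles at the origin → type 0 system. Taking each input component in turn:
  • 2: e_ss = 2/(1+K_p) with K_p=4/3 → 6/7.
  • 8t: a type-0 system cannot track it, e_ss → ∞.
  • 6t^2: a type-0 system cannot track it, e_ss → ∞.
The unbounded component dominates.

infinity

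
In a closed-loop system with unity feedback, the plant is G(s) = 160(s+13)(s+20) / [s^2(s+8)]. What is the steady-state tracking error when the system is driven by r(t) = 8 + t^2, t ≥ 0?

1/2600

System type = 2 (two poles at s=0). By superposition:
  • 8: tracked with zero error.
  • t^2: e_ss = 2/K_a with K_a=5200 → 1/2600.
Total e_ss = 1/2600.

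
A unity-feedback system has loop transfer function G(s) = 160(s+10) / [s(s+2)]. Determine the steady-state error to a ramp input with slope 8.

One free integrator in G(s): this is a type 1 system.
K_v = lim_{s→0} s·G(s) = 160·10 / (2) = 800.
e_ss = 8/K_v = 8/800 = 0.01.

0.01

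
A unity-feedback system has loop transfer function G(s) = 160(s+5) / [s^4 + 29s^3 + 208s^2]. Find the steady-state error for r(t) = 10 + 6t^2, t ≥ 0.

3.12

Factoring s^2 from the denominator leaves a polynomial with constant term 208, so the system is type 2. Treating each term separately:
  • 10: tracked with zero error.
  • 6t^2: e_ss = 12/K_a with K_a=50/13 → 3.12.
Total e_ss = 3.12.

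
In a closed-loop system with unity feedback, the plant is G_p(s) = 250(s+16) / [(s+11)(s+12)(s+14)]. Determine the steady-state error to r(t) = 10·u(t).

2310/731

The open loop has no poles at the origin → type 0 system.
K_p = lim_{s→0} G_p(s) = 250·16 / (11·12·14) = 500/231.
e_ss = 10/(1 + K_p) = 10/(731/231) = 2310/731.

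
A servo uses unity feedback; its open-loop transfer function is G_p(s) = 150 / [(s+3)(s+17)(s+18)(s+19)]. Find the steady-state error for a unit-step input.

2907/2932

G_p(s) has no factors of s in the denominator, so the system is type 0.
K_p = lim_{s→0} G_p(s) = 150 / (3·17·18·19) = 25/2907.
e_ss = 1/(1 + K_p) = 1/(2932/2907) = 2907/2932.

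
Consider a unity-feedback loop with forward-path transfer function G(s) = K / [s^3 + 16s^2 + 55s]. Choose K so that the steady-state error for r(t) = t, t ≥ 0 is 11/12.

Factoring s from the denominator leaves a polynomial with constant term 55, so the system is type 1.
K_v = lim_{s→0} s·G(s) = K / 55 = (1/55)·K.
e_ss = 1/K_v = 11/12 ⇒ K_v = 12/11 ⇒ K = (12/11)/(1/55) = 60.

60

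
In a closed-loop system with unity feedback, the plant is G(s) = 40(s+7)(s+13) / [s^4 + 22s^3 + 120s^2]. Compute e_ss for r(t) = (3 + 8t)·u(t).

The denominator has no term below 120s^2 — 2 poles at s=0, type 2. Taking each input component in turn:
  • 3: tracked with zero error.
  • 8t: tracked with zero error.
Total e_ss = 0.

0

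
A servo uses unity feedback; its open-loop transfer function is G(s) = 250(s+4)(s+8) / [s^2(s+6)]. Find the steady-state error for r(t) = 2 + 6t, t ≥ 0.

0

The open loop has two poles at the origin → type 2 system. Treating each term separately:
  • 2: tracked with zero error.
  • 6t: tracked with zero error.
Total e_ss = 0.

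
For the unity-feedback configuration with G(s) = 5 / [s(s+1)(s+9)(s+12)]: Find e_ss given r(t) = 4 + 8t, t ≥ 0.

172.8

G(s) has one factor of s in the denominator, so the system is type 1. By superposition:
  • 4: tracked with zero error.
  • 8t: e_ss = 8/K_v with K_v=5/108 → 172.8.
Total e_ss = 172.8.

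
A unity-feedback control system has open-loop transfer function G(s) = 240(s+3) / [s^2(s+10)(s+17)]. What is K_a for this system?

System type = 2 (two poles at s=0).
K_a = lim_{s→0} s^2·G(s) = 240·3 / (10·17) = 72/17.

72/17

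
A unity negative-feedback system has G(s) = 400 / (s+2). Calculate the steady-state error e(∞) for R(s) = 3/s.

1/67

The open loop has no poles at the origin → type 0 system.
K_p = lim_{s→0} G(s) = 400 / (2) = 200.
e_ss = 3/(1 + K_p) = 3/201 = 1/67.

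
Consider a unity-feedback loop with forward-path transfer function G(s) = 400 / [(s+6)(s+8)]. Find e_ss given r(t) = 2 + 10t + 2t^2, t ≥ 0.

infinity

No free integrators in G(s): this is a type 0 system. Treating each term separately:
  • 2: e_ss = 2/(1+K_p) with K_p=25/3 → 3/14.
  • 10t: a type-0 system cannot track it, e_ss → ∞.
  • 2t^2: a type-0 system cannot track it, e_ss → ∞.
The unbounded component dominates.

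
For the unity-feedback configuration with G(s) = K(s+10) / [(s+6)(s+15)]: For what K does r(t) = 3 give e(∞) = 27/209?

200

System type = 0 (no poles at s=0).
K_p = lim_{s→0} G(s) = K·10 / (6·15) = (1/9)·K.
e_ss = 3/(1 + K_p) = 27/209 ⇒ 1 + (1/9)·K = 209/9 ⇒ K = 200.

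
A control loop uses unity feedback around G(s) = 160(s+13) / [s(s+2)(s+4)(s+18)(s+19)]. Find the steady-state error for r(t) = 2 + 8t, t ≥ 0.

The open loop has one pole at the origin → type 1 system. By superposition:
  • 2: tracked with zero error.
  • 8t: e_ss = 8/K_v with K_v=130/171 → 684/65.
Total e_ss = 684/65.

684/65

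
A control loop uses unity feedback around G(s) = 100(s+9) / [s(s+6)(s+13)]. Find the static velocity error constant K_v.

150/13

System type = 1 (one pole at s=0).
K_v = lim_{s→0} s·G(s) = 100·9 / (6·13) = 150/13.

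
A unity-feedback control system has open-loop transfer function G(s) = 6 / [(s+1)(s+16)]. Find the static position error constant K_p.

0.375

The open loop has no poles at the origin → type 0 system.
K_p = lim_{s→0} G(s) = 6 / (1·16) = 0.375.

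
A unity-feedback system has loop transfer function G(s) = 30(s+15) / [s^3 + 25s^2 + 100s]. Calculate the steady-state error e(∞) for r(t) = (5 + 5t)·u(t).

10/9

The denominator has no term below 100s — 1 pole at s=0, type 1. By superposition:
  • 5: tracked with zero error.
  • 5t: e_ss = 5/K_v with K_v=4.5 → 10/9.
Total e_ss = 10/9.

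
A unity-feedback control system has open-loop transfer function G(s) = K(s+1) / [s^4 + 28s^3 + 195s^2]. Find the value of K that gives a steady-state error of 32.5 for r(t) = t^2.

12

Lowest-order denominator term is 195s^2, so the open loop has 2 poles at the origin → type 2 system.
K_a = lim_{s→0} s^2·G(s) = K·1 / 195 = (1/195)·K.
e_ss = 2/K_a = 32.5 ⇒ K_a = 4/65 ⇒ K = (4/65)/(1/195) = 12.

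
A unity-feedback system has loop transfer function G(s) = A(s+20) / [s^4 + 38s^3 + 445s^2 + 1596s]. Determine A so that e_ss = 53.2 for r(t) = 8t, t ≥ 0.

12

The denominator has no term below 1596s — 1 pole at s=0, type 1.
K_v = lim_{s→0} s·G(s) = A·20 / 1596 = (5/399)·A.
e_ss = 8/K_v = 53.2 ⇒ K_v = 20/133 ⇒ A = (20/133)/(5/399) = 12.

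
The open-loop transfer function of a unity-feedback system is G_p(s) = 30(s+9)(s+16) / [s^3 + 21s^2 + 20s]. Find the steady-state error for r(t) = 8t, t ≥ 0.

1/27

The denominator has no term below 20s — 1 pole at s=0, type 1.
K_v = lim_{s→0} s·G_p(s) = 30·9·16 / 20 = 216.
e_ss = 8/K_v = 8/216 = 1/27.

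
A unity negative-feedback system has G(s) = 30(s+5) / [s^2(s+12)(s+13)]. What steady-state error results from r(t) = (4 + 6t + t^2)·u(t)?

2.08

Two free integrators in G(s): this is a type 2 system. By superposition:
  • 4: tracked with zero error.
  • 6t: tracked with zero error.
  • t^2: e_ss = 2/K_a with K_a=25/26 → 2.08.
Total e_ss = 2.08.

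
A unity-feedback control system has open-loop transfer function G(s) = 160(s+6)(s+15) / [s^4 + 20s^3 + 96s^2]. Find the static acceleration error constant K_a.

150

Factoring s^2 from the denominator leaves a polynomial with constant term 96, so the system is type 2.
K_a = lim_{s→0} s^2·G(s) = 160·6·15 / 96 = 150.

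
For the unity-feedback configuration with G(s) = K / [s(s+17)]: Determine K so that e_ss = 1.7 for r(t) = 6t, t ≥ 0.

60

G(s) has one factor of s in the denominator, so the system is type 1.
K_v = lim_{s→0} s·G(s) = K / (17) = (1/17)·K.
e_ss = 6/K_v = 1.7 ⇒ K_v = 60/17 ⇒ K = (60/17)/(1/17) = 60.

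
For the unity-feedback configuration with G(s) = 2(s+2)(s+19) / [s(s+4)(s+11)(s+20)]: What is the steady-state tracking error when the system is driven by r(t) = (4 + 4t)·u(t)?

G(s) has one factor of s in the denominator, so the system is type 1. By superposition:
  • 4: tracked with zero error.
  • 4t: e_ss = 4/K_v with K_v=19/220 → 880/19.
Total e_ss = 880/19.

880/19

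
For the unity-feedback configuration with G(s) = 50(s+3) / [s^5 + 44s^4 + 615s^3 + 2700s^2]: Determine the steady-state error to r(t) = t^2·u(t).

Factoring s^2 from the denominator leaves a polynomial with constant term 2700, so the system is type 2.
K_a = lim_{s→0} s^2·G(s) = 50·3 / 2700 = 1/18.
r(t) = t^2 gives R(s) = 2/s^3.
e_ss = 2/K_a = 2/(1/18) = 36.

36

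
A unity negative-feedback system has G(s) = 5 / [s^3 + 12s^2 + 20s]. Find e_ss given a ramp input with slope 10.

40

Lowest-order denominator term is 20s, so the open loop has 1 pole at the origin → type 1 system.
K_v = lim_{s→0} s·G(s) = 5 / 20 = 0.25.
e_ss = 10/K_v = 10/0.25 = 40.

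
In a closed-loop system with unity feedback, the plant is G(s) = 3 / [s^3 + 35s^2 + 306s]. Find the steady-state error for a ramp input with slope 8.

The denominator has no term below 306s — 1 pole at s=0, type 1.
K_v = lim_{s→0} s·G(s) = 3 / 306 = 1/102.
e_ss = 8/K_v = 8/(1/102) = 816.

816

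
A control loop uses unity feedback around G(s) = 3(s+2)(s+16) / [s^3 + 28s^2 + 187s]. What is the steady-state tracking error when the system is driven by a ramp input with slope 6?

Factoring s from the denominator leaves a polynomial with constant term 187, so the system is type 1.
K_v = lim_{s→0} s·G(s) = 3·2·16 / 187 = 96/187.
e_ss = 6/K_v = 6/(96/187) = 11.6875.

11.6875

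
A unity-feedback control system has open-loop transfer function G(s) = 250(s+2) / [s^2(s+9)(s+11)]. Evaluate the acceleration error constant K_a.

500/99

System type = 2 (two poles at s=0).
K_a = lim_{s→0} s^2·G(s) = 250·2 / (9·11) = 500/99.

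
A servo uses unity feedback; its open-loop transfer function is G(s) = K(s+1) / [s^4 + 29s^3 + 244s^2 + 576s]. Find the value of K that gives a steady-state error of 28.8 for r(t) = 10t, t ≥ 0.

Factoring s from the denominator leaves a polynomial with constant term 576, so the system is type 1.
K_v = lim_{s→0} s·G(s) = K·1 / 576 = (1/576)·K.
e_ss = 10/K_v = 28.8 ⇒ K_v = 25/72 ⇒ K = (25/72)/(1/576) = 200.

200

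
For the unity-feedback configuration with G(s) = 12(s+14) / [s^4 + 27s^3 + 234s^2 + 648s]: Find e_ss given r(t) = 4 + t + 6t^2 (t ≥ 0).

The denominator has no term below 648s — 1 pole at s=0, type 1. Taking each input component in turn:
  • 4: tracked with zero error.
  • t: e_ss = 1/K_v with K_v=7/27 → 27/7.
  • 6t^2: a type-1 system cannot track it, e_ss → ∞.
The unbounded component dominates.

infinity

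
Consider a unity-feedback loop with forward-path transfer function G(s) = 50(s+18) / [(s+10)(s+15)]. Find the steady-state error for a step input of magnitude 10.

10/7

System type = 0 (no poles at s=0).
K_p = lim_{s→0} G(s) = 50·18 / (10·15) = 6.
e_ss = 10/(1 + K_p) = 10/7.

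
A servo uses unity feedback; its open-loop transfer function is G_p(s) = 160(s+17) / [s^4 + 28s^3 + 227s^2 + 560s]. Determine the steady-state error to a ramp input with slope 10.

35/17

Factoring s from the denominator leaves a polynomial with constant term 560, so the system is type 1.
K_v = lim_{s→0} s·G_p(s) = 160·17 / 560 = 34/7.
e_ss = 10/K_v = 10/(34/7) = 35/17.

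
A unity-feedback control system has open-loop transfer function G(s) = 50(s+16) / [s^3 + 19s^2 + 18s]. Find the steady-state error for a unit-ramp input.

0.0225

Lowest-order denominator term is 18s, so the open loop has 1 pole at the origin → type 1 system.
K_v = lim_{s→0} s·G(s) = 50·16 / 18 = 400/9.
e_ss = 1/K_v = 1/(400/9) = 0.0225.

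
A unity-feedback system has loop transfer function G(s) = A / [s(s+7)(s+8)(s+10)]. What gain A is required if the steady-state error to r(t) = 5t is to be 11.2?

250

One free integrator in G(s): this is a type 1 system.
K_v = lim_{s→0} s·G(s) = A / (7·8·10) = (1/560)·A.
e_ss = 5/K_v = 11.2 ⇒ K_v = 25/56 ⇒ A = (25/56)/(1/560) = 250.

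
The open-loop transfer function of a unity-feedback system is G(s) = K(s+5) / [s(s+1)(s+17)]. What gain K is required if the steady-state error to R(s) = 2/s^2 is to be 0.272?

25

System type = 1 (one pole at s=0).
K_v = lim_{s→0} s·G(s) = K·5 / (1·17) = (5/17)·K.
e_ss = 2/K_v = 0.272 ⇒ K_v = 125/17 ⇒ K = (125/17)/(5/17) = 25.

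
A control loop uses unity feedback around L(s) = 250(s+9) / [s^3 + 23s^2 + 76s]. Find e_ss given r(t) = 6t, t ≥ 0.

76/375

Lowest-order denominator term is 76s, so the open loop has 1 pole at the origin → type 1 system.
K_v = lim_{s→0} s·L(s) = 250·9 / 76 = 1125/38.
e_ss = 6/K_v = 6/(1125/38) = 76/375.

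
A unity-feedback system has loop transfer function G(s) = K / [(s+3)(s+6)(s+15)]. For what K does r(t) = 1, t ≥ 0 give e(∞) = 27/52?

The open loop has no poles at the origin → type 0 system.
K_p = lim_{s→0} G(s) = K / (3·6·15) = (1/270)·K.
e_ss = 1/(1 + K_p) = 27/52 ⇒ 1 + (1/270)·K = 52/27 ⇒ K = 250.

250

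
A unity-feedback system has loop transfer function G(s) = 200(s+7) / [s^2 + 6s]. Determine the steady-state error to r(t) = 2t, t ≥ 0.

3/350

The denominator has no term below 6s — 1 pole at s=0, type 1.
K_v = lim_{s→0} s·G(s) = 200·7 / 6 = 700/3.
e_ss = 2/K_v = 2/(700/3) = 3/350.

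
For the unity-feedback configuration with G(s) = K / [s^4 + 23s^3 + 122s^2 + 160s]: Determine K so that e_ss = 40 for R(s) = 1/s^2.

4

The denominator has no term below 160s — 1 pole at s=0, type 1.
K_v = lim_{s→0} s·G(s) = K / 160 = (1/160)·K.
e_ss = 1/K_v = 40 ⇒ K_v = 0.025 ⇒ K = 0.025/(1/160) = 4.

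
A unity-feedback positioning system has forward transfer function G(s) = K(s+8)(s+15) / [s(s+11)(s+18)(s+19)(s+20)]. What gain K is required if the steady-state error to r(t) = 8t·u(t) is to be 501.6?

10

One free integrator in G(s): this is a type 1 system.
K_v = lim_{s→0} s·G(s) = K·8·15 / (11·18·19·20) = (1/627)·K.
e_ss = 8/K_v = 501.6 ⇒ K_v = 10/627 ⇒ K = (10/627)/(1/627) = 10.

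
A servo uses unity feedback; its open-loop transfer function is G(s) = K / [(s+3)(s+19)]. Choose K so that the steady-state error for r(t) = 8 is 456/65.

System type = 0 (no poles at s=0).
K_p = lim_{s→0} G(s) = K / (3·19) = (1/57)·K.
e_ss = 8/(1 + K_p) = 456/65 ⇒ 1 + (1/57)·K = 65/57 ⇒ K = 8.

8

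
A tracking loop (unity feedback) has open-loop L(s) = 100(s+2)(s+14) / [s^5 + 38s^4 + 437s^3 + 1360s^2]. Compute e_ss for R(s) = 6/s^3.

102/35

Lowest-order denominator term is 1360s^2, so the open loop has 2 poles at the origin → type 2 system.
K_a = lim_{s→0} s^2·L(s) = 100·2·14 / 1360 = 35/17.
r(t) = 3t^2 gives R(s) = 6/s^3.
e_ss = 6/K_a = 6/(35/17) = 102/35.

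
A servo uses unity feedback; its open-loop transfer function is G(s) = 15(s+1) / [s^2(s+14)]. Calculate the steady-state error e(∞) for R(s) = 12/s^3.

11.2

Two free integrators in G(s): this is a type 2 system.
K_a = lim_{s→0} s^2·G(s) = 15·1 / (14) = 15/14.
r(t) = 6t^2 gives R(s) = 12/s^3.
e_ss = 12/K_a = 12/(15/14) = 11.2.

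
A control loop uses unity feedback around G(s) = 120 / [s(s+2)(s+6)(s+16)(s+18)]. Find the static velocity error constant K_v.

System type = 1 (one pole at s=0).
K_v = lim_{s→0} s·G(s) = 120 / (2·6·16·18) = 5/144.

5/144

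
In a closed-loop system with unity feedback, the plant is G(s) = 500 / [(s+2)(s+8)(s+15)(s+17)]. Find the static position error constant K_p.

25/204

No free integrators in G(s): this is a type 0 system.
K_p = lim_{s→0} G(s) = 500 / (2·8·15·17) = 25/204.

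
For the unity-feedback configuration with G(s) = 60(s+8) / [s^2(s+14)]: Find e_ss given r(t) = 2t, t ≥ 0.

0

Two free integrators in G(s): this is a type 2 system.
K_v = ∞ for a type-2 system; e_ss to a ramp is zero.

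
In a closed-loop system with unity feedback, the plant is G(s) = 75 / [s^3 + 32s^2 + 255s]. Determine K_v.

5/17

The denominator has no term below 255s — 1 pole at s=0, type 1.
K_v = lim_{s→0} s·G(s) = 75 / 255 = 5/17.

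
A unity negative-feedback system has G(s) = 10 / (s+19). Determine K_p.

10/19

G(s) has no factors of s in the denominator, so the system is type 0.
K_p = lim_{s→0} G(s) = 10 / (19) = 10/19.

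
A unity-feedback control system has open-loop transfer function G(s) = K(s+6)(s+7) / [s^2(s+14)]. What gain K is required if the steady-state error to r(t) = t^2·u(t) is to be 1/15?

10

System type = 2 (two poles at s=0).
K_a = lim_{s→0} s^2·G(s) = K·6·7 / (14) = 3·K.
e_ss = 2/K_a = 1/15 ⇒ K_a = 30 ⇒ K = 30/3 = 10.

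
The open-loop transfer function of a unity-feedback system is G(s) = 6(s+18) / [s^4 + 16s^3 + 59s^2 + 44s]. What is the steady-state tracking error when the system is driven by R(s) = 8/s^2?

The denominator has no term below 44s — 1 pole at s=0, type 1.
K_v = lim_{s→0} s·G(s) = 6·18 / 44 = 27/11.
e_ss = 8/K_v = 8/(27/11) = 88/27.

88/27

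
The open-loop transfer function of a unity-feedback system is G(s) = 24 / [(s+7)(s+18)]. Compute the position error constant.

4/21

G(s) has no factors of s in the denominator, so the system is type 0.
K_p = lim_{s→0} G(s) = 24 / (7·18) = 4/21.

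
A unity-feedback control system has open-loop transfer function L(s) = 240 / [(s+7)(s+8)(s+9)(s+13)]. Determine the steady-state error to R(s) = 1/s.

273/283

L(s) has no factors of s in the denominator, so the system is type 0.
K_p = lim_{s→0} L(s) = 240 / (7·8·9·13) = 10/273.
e_ss = 1/(1 + K_p) = 1/(283/273) = 273/283.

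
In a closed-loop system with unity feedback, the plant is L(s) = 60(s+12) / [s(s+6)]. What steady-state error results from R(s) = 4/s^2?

System type = 1 (one pole at s=0).
K_v = lim_{s→0} s·L(s) = 60·12 / (6) = 120.
e_ss = 4/K_v = 4/120 = 1/30.

1/30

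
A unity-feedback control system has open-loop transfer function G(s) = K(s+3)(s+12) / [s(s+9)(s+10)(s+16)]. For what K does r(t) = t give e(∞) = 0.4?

100

The open loop has one pole at the origin → type 1 system.
K_v = lim_{s→0} s·G(s) = K·3·12 / (9·10·16) = 0.025·K.
e_ss = 1/K_v = 0.4 ⇒ K_v = 2.5 ⇒ K = 2.5/0.025 = 100.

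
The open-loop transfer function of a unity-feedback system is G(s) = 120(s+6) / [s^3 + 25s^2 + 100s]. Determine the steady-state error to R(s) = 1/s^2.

Lowest-order denominator term is 100s, so the open loop has 1 pole at the origin → type 1 system.
K_v = lim_{s→0} s·G(s) = 120·6 / 100 = 7.2.
e_ss = 1/K_v = 1/7.2 = 5/36.

5/36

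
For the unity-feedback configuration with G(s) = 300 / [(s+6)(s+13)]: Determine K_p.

50/13

G(s) has no factors of s in the denominator, so the system is type 0.
K_p = lim_{s→0} G(s) = 300 / (6·13) = 50/13.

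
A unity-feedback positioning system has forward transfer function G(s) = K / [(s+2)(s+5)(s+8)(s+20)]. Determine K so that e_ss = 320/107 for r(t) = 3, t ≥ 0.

5

G(s) has no factors of s in the denominator, so the system is type 0.
K_p = lim_{s→0} G(s) = K / (2·5·8·20) = (1/1600)·K.
e_ss = 3/(1 + K_p) = 320/107 ⇒ 1 + (1/1600)·K = 321/320 ⇒ K = 5.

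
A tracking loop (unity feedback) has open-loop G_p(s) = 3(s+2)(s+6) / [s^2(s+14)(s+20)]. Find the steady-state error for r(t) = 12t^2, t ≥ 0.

System type = 2 (two poles at s=0).
K_a = lim_{s→0} s^2·G_p(s) = 3·2·6 / (14·20) = 9/70.
r(t) = 12t^2 gives R(s) = 24/s^3.
e_ss = 24/K_a = 24/(9/70) = 560/3.

560/3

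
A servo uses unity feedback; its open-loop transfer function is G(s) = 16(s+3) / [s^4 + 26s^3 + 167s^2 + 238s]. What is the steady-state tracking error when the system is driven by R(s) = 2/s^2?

Lowest-order denominator term is 238s, so the open loop has 1 pole at the origin → type 1 system.
K_v = lim_{s→0} s·G(s) = 16·3 / 238 = 24/119.
e_ss = 2/K_v = 2/(24/119) = 119/12.

119/12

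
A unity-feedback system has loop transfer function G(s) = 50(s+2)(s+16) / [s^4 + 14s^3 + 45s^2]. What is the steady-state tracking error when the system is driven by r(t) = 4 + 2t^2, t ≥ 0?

The denominator has no term below 45s^2 — 2 poles at s=0, type 2. Treating each term separately:
  • 4: tracked with zero error.
  • 2t^2: e_ss = 4/K_a with K_a=320/9 → 0.1125.
Total e_ss = 0.1125.

0.1125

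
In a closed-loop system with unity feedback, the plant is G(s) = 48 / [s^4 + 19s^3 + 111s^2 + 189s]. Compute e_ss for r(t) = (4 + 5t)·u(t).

Factoring s from the denominator leaves a polynomial with constant term 189, so the system is type 1. Treating each term separately:
  • 4: tracked with zero error.
  • 5t: e_ss = 5/K_v with K_v=16/63 → 19.6875.
Total e_ss = 19.6875.

19.6875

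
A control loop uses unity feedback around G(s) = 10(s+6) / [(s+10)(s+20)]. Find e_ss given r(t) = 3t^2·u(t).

The open loop has no poles at the origin → type 0 system.
For a type-0 system K_a = 0, so e_ss to a parabolic input is unbounded.

infinity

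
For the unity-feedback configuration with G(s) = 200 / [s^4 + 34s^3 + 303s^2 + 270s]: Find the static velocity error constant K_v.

20/27

Factoring s from the denominator leaves a polynomial with constant term 270, so the system is type 1.
K_v = lim_{s→0} s·G(s) = 200 / 270 = 20/27.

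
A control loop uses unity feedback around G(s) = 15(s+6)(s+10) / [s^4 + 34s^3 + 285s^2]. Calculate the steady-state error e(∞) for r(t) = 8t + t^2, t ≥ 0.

The denominator has no term below 285s^2 — 2 poles at s=0, type 2. Treating each term separately:
  • 8t: tracked with zero error.
  • t^2: e_ss = 2/K_a with K_a=60/19 → 19/30.
Total e_ss = 19/30.

19/30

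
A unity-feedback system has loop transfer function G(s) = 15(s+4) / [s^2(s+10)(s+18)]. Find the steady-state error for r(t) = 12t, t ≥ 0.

Two free integrators in G(s): this is a type 2 system.
A type-2 system has K_v = ∞, so it tracks a ramp input with zero steady-state error.

0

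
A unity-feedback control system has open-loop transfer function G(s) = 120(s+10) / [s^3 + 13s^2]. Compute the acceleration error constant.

1200/13

The denominator has no term below 13s^2 — 2 poles at s=0, type 2.
K_a = lim_{s→0} s^2·G(s) = 120·10 / 13 = 1200/13.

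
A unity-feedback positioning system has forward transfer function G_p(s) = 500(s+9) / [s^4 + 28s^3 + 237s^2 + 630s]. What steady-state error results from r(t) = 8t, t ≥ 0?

Factoring s from the denominator leaves a polynomial with constant term 630, so the system is type 1.
K_v = lim_{s→0} s·G_p(s) = 500·9 / 630 = 50/7.
e_ss = 8/K_v = 8/(50/7) = 1.12.

1.12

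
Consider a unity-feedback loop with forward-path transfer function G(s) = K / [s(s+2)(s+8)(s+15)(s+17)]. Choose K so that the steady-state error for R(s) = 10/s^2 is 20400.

System type = 1 (one pole at s=0).
K_v = lim_{s→0} s·G(s) = K / (2·8·15·17) = (1/4080)·K.
e_ss = 10/K_v = 20400 ⇒ K_v = 1/2040 ⇒ K = (1/2040)/(1/4080) = 2.

2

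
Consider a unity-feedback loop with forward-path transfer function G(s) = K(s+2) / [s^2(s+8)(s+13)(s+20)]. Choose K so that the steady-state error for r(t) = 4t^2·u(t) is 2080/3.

12

System type = 2 (two poles at s=0).
K_a = lim_{s→0} s^2·G(s) = K·2 / (8·13·20) = (1/1040)·K.
e_ss = 8/K_a = 2080/3 ⇒ K_a = 3/260 ⇒ K = (3/260)/(1/1040) = 12.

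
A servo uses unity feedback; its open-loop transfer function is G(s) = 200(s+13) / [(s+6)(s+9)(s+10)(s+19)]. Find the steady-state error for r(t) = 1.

513/643

System type = 0 (no poles at s=0).
K_p = lim_{s→0} G(s) = 200·13 / (6·9·10·19) = 130/513.
e_ss = 1/(1 + K_p) = 1/(643/513) = 513/643.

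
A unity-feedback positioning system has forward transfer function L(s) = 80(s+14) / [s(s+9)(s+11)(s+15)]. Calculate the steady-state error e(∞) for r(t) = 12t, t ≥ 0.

891/56

One free integrator in L(s): this is a type 1 system.
K_v = lim_{s→0} s·L(s) = 80·14 / (9·11·15) = 224/297.
e_ss = 12/K_v = 12/(224/297) = 891/56.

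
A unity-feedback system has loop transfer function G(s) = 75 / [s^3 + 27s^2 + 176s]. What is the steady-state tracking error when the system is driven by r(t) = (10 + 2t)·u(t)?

Factoring s from the denominator leaves a polynomial with constant term 176, so the system is type 1. Taking each input component in turn:
  • 10: tracked with zero error.
  • 2t: e_ss = 2/K_v with K_v=75/176 → 352/75.
Total e_ss = 352/75.

352/75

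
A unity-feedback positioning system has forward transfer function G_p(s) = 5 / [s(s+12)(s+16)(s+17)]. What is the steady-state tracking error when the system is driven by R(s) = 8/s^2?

One free integrator in G_p(s): this is a type 1 system.
K_v = lim_{s→0} s·G_p(s) = 5 / (12·16·17) = 5/3264.
e_ss = 8/K_v = 8/(5/3264) = 5222.4.

5222.4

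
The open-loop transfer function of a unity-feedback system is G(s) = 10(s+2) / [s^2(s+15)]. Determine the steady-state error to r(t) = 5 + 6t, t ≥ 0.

Two free integrators in G(s): this is a type 2 system. Treating each term separately:
  • 5: tracked with zero error.
  • 6t: tracked with zero error.
Total e_ss = 0.

0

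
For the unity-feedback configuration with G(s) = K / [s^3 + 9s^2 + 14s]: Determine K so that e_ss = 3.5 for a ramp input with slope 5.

The denominator has no term below 14s — 1 pole at s=0, type 1.
K_v = lim_{s→0} s·G(s) = K / 14 = (1/14)·K.
e_ss = 5/K_v = 3.5 ⇒ K_v = 10/7 ⇒ K = (10/7)/(1/14) = 20.

20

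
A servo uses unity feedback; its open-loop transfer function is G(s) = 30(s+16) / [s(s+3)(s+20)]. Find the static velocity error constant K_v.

8

G(s) has one factor of s in the denominator, so the system is type 1.
K_v = lim_{s→0} s·G(s) = 30·16 / (3·20) = 8.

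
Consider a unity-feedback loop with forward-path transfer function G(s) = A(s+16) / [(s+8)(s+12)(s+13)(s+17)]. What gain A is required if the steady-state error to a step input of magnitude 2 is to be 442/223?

No free integrators in G(s): this is a type 0 system.
K_p = lim_{s→0} G(s) = A·16 / (8·12·13·17) = (1/1326)·A.
e_ss = 2/(1 + K_p) = 442/223 ⇒ 1 + (1/1326)·A = 223/221 ⇒ A = 12.

12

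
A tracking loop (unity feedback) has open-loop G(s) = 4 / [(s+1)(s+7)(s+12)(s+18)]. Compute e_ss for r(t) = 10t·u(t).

infinity

The open loop has no poles at the origin → type 0 system.
For a type-0 system K_v = 0, so e_ss to a ramp input is unbounded.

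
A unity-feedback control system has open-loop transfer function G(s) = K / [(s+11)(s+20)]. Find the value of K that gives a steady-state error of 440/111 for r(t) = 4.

The open loop has no poles at the origin → type 0 system.
K_p = lim_{s→0} G(s) = K / (11·20) = (1/220)·K.
e_ss = 4/(1 + K_p) = 440/111 ⇒ 1 + (1/220)·K = 111/110 ⇒ K = 2.

2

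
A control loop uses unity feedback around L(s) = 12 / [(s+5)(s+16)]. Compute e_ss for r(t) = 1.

L(s) has no factors of s in the denominator, so the system is type 0.
K_p = lim_{s→0} L(s) = 12 / (5·16) = 0.15.
e_ss = 1/(1 + K_p) = 1/1.15 = 20/23.

20/23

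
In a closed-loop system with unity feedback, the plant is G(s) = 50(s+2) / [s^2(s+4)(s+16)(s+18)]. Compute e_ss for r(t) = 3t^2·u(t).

69.12

System type = 2 (two poles at s=0).
K_a = lim_{s→0} s^2·G(s) = 50·2 / (4·16·18) = 25/288.
r(t) = 3t^2 gives R(s) = 6/s^3.
e_ss = 6/K_a = 6/(25/288) = 69.12.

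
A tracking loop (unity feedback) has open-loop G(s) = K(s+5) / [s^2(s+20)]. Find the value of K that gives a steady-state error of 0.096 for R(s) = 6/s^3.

250

The open loop has two poles at the origin → type 2 system.
K_a = lim_{s→0} s^2·G(s) = K·5 / (20) = 0.25·K.
e_ss = 6/K_a = 0.096 ⇒ K_a = 62.5 ⇒ K = 62.5/0.25 = 250.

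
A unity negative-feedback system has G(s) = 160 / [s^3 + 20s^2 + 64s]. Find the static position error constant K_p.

K_p = lim_{s→0} G(s); with 1 pole at the origin the limit diverges, so K_p = ∞.

infinity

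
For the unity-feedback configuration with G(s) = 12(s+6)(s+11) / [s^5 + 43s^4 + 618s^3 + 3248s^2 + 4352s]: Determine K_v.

Factoring s from the denominator leaves a polynomial with constant term 4352, so the system is type 1.
K_v = lim_{s→0} s·G(s) = 12·6·11 / 4352 = 99/544.

99/544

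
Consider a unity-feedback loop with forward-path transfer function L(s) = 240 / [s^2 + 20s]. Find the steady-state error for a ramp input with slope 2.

Factoring s from the denominator leaves a polynomial with constant term 20, so the system is type 1.
K_v = lim_{s→0} s·L(s) = 240 / 20 = 12.
e_ss = 2/K_v = 2/12 = 1/6.

1/6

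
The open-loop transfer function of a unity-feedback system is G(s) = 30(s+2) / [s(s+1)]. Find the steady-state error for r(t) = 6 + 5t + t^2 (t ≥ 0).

One free integrator in G(s): this is a type 1 system. Treating each term separately:
  • 6: tracked with zero error.
  • 5t: e_ss = 5/K_v with K_v=60 → 1/12.
  • t^2: a type-1 system cannot track it, e_ss → ∞.
The unbounded component dominates.

infinity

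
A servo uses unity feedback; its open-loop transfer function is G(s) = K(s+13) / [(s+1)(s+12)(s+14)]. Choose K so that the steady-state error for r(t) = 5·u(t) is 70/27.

System type = 0 (no poles at s=0).
K_p = lim_{s→0} G(s) = K·13 / (1·12·14) = (13/168)·K.
e_ss = 5/(1 + K_p) = 70/27 ⇒ 1 + (13/168)·K = 27/14 ⇒ K = 12.

12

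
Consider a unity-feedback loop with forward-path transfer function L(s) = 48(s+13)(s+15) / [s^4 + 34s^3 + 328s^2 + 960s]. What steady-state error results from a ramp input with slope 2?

8/39

Factoring s from the denominator leaves a polynomial with constant term 960, so the system is type 1.
K_v = lim_{s→0} s·L(s) = 48·13·15 / 960 = 9.75.
e_ss = 2/K_v = 2/9.75 = 8/39.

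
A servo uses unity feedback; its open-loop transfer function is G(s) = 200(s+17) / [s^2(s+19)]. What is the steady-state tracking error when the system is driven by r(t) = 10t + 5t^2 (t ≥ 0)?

The open loop has two poles at the origin → type 2 system. By superposition:
  • 10t: tracked with zero error.
  • 5t^2: e_ss = 10/K_a with K_a=3400/19 → 19/340.
Total e_ss = 19/340.

19/340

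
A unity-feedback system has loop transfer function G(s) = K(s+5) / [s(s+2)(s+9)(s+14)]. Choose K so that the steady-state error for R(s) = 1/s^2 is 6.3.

G(s) has one factor of s in the denominator, so the system is type 1.
K_v = lim_{s→0} s·G(s) = K·5 / (2·9·14) = (5/252)·K.
e_ss = 1/K_v = 6.3 ⇒ K_v = 10/63 ⇒ K = (10/63)/(5/252) = 8.

8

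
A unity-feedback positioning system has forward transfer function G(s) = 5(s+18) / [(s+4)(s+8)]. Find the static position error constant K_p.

The open loop has no poles at the origin → type 0 system.
K_p = lim_{s→0} G(s) = 5·18 / (4·8) = 2.8125.

2.8125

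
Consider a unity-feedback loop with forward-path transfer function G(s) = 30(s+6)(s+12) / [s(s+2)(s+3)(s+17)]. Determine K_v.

360/17

One free integrator in G(s): this is a type 1 system.
K_v = lim_{s→0} s·G(s) = 30·6·12 / (2·3·17) = 360/17.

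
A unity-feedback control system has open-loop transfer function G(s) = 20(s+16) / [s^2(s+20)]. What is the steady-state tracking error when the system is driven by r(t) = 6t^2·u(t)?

G(s) has two factors of s in the denominator, so the system is type 2.
K_a = lim_{s→0} s^2·G(s) = 20·16 / (20) = 16.
r(t) = 6t^2 gives R(s) = 12/s^3.
e_ss = 12/K_a = 12/16 = 0.75.

0.75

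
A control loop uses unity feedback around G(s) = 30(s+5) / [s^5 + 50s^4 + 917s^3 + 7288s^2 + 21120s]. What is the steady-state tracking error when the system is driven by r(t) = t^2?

infinity

Lowest-order denominator term is 21120s, so the open loop has 1 pole at the origin → type 1 system.
For a type-1 system K_a = 0, so e_ss to a parabolic input is unbounded.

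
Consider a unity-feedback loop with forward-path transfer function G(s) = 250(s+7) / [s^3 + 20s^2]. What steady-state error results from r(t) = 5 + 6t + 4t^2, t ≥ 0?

Lowest-order denominator term is 20s^2, so the open loop has 2 poles at the origin → type 2 system. Taking each input component in turn:
  • 5: tracked with zero error.
  • 6t: tracked with zero error.
  • 4t^2: e_ss = 8/K_a with K_a=87.5 → 16/175.
Total e_ss = 16/175.

16/175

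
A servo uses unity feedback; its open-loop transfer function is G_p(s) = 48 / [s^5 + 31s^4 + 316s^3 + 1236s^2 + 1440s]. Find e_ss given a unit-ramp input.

30

Factoring s from the denominator leaves a polynomial with constant term 1440, so the system is type 1.
K_v = lim_{s→0} s·G_p(s) = 48 / 1440 = 1/30.
e_ss = 1/K_v = 1/(1/30) = 30.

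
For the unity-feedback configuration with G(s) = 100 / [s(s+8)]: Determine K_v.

12.5

The open loop has one pole at the origin → type 1 system.
K_v = lim_{s→0} s·G(s) = 100 / (8) = 12.5.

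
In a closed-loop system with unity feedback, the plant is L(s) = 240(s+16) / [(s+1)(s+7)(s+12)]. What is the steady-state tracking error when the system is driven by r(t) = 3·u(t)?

System type = 0 (no poles at s=0).
K_p = lim_{s→0} L(s) = 240·16 / (1·7·12) = 320/7.
e_ss = 3/(1 + K_p) = 3/(327/7) = 7/109.

7/109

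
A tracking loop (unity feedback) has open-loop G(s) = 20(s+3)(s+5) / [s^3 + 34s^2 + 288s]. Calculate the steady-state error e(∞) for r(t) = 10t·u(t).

Lowest-order denominator term is 288s, so the open loop has 1 pole at the origin → type 1 system.
K_v = lim_{s→0} s·G(s) = 20·3·5 / 288 = 25/24.
e_ss = 10/K_v = 10/(25/24) = 9.6.

9.6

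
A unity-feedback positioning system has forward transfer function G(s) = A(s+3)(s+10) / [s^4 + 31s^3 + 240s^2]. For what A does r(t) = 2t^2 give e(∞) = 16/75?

Lowest-order denominator term is 240s^2, so the open loop has 2 poles at the origin → type 2 system.
K_a = lim_{s→0} s^2·G(s) = A·3·10 / 240 = 0.125·A.
e_ss = 4/K_a = 16/75 ⇒ K_a = 18.75 ⇒ A = 18.75/0.125 = 150.

150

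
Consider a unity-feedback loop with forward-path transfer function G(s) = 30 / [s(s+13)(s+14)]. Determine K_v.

The open loop has one pole at the origin → type 1 system.
K_v = lim_{s→0} s·G(s) = 30 / (13·14) = 15/91.

15/91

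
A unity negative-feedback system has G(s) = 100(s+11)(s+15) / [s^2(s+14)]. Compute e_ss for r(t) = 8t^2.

Two free integrators in G(s): this is a type 2 system.
K_a = lim_{s→0} s^2·G(s) = 100·11·15 / (14) = 8250/7.
r(t) = 8t^2 gives R(s) = 16/s^3.
e_ss = 16/K_a = 16/(8250/7) = 56/4125.

56/4125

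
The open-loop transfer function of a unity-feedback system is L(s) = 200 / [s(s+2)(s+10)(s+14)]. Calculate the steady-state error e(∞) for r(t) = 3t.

L(s) has one factor of s in the denominator, so the system is type 1.
K_v = lim_{s→0} s·L(s) = 200 / (2·10·14) = 5/7.
e_ss = 3/K_v = 3/(5/7) = 4.2.

4.2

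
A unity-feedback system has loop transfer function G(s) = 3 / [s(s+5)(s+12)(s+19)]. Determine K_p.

infinity

K_p = lim_{s→0} G(s); with 1 pole at the origin the limit diverges, so K_p = ∞.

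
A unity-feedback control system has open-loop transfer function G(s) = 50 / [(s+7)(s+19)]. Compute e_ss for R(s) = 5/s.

System type = 0 (no poles at s=0).
K_p = lim_{s→0} G(s) = 50 / (7·19) = 50/133.
e_ss = 5/(1 + K_p) = 5/(183/133) = 665/183.

665/183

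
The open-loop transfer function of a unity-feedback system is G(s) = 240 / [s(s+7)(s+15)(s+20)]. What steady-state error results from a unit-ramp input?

G(s) has one factor of s in the denominator, so the system is type 1.
K_v = lim_{s→0} s·G(s) = 240 / (7·15·20) = 4/35.
e_ss = 1/K_v = 1/(4/35) = 8.75.

8.75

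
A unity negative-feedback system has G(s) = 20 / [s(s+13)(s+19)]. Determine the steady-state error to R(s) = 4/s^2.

The open loop has one pole at the origin → type 1 system.
K_v = lim_{s→0} s·G(s) = 20 / (13·19) = 20/247.
e_ss = 4/K_v = 4/(20/247) = 49.4.

49.4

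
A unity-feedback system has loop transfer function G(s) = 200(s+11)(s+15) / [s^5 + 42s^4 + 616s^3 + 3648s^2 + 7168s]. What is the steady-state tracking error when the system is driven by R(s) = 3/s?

Factoring s from the denominator leaves a polynomial with constant term 7168, so the system is type 1.
A type-1 system has K_p = ∞, so it tracks a step input with zero steady-state error.

0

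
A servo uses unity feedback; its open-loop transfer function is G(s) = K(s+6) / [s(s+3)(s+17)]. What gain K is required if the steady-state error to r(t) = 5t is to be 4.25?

One free integrator in G(s): this is a type 1 system.
K_v = lim_{s→0} s·G(s) = K·6 / (3·17) = (2/17)·K.
e_ss = 5/K_v = 4.25 ⇒ K_v = 20/17 ⇒ K = (20/17)/(2/17) = 10.

10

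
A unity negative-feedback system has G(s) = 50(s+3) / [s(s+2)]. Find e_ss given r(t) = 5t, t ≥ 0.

The open loop has one pole at the origin → type 1 system.
K_v = lim_{s→0} s·G(s) = 50·3 / (2) = 75.
e_ss = 5/K_v = 5/75 = 1/15.

1/15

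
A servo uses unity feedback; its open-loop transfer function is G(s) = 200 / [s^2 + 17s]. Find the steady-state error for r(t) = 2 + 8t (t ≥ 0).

The denominator has no term below 17s — 1 pole at s=0, type 1. Taking each input component in turn:
  • 2: tracked with zero error.
  • 8t: e_ss = 8/K_v with K_v=200/17 → 0.68.
Total e_ss = 0.68.

0.68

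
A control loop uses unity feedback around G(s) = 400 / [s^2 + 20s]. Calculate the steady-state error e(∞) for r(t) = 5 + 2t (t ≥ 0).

0.1

Factoring s from the denominator leaves a polynomial with constant term 20, so the system is type 1. Treating each term separately:
  • 5: tracked with zero error.
  • 2t: e_ss = 2/K_v with K_v=20 → 0.1.
Total e_ss = 0.1.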